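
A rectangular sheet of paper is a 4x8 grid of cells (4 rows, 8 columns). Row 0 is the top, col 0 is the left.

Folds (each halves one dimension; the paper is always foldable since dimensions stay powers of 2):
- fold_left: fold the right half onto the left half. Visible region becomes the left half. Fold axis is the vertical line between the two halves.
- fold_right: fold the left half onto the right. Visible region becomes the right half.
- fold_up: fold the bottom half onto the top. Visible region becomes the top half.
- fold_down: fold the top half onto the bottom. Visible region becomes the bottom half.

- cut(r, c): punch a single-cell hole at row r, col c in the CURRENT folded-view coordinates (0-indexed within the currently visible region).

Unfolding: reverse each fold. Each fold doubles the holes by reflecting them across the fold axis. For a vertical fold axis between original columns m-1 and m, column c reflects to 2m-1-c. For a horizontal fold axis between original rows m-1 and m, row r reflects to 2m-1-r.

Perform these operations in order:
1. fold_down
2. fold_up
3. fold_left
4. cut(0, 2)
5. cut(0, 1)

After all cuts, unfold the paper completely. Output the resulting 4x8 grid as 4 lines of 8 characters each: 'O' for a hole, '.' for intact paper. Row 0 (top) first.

Answer: .OO..OO.
.OO..OO.
.OO..OO.
.OO..OO.

Derivation:
Op 1 fold_down: fold axis h@2; visible region now rows[2,4) x cols[0,8) = 2x8
Op 2 fold_up: fold axis h@3; visible region now rows[2,3) x cols[0,8) = 1x8
Op 3 fold_left: fold axis v@4; visible region now rows[2,3) x cols[0,4) = 1x4
Op 4 cut(0, 2): punch at orig (2,2); cuts so far [(2, 2)]; region rows[2,3) x cols[0,4) = 1x4
Op 5 cut(0, 1): punch at orig (2,1); cuts so far [(2, 1), (2, 2)]; region rows[2,3) x cols[0,4) = 1x4
Unfold 1 (reflect across v@4): 4 holes -> [(2, 1), (2, 2), (2, 5), (2, 6)]
Unfold 2 (reflect across h@3): 8 holes -> [(2, 1), (2, 2), (2, 5), (2, 6), (3, 1), (3, 2), (3, 5), (3, 6)]
Unfold 3 (reflect across h@2): 16 holes -> [(0, 1), (0, 2), (0, 5), (0, 6), (1, 1), (1, 2), (1, 5), (1, 6), (2, 1), (2, 2), (2, 5), (2, 6), (3, 1), (3, 2), (3, 5), (3, 6)]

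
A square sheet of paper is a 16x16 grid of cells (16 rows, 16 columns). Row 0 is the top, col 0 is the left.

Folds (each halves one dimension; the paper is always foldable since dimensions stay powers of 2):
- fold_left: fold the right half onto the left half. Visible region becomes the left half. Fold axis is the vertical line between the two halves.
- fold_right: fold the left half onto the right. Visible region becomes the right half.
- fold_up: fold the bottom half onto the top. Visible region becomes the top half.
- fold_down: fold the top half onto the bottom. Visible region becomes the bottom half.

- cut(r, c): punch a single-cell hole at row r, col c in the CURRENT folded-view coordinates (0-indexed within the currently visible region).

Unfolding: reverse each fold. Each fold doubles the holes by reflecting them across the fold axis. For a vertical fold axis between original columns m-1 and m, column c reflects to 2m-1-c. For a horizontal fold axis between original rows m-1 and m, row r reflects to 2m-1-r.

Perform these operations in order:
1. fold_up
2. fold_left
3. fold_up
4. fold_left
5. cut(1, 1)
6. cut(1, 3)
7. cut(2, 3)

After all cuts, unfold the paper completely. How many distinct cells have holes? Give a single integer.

Op 1 fold_up: fold axis h@8; visible region now rows[0,8) x cols[0,16) = 8x16
Op 2 fold_left: fold axis v@8; visible region now rows[0,8) x cols[0,8) = 8x8
Op 3 fold_up: fold axis h@4; visible region now rows[0,4) x cols[0,8) = 4x8
Op 4 fold_left: fold axis v@4; visible region now rows[0,4) x cols[0,4) = 4x4
Op 5 cut(1, 1): punch at orig (1,1); cuts so far [(1, 1)]; region rows[0,4) x cols[0,4) = 4x4
Op 6 cut(1, 3): punch at orig (1,3); cuts so far [(1, 1), (1, 3)]; region rows[0,4) x cols[0,4) = 4x4
Op 7 cut(2, 3): punch at orig (2,3); cuts so far [(1, 1), (1, 3), (2, 3)]; region rows[0,4) x cols[0,4) = 4x4
Unfold 1 (reflect across v@4): 6 holes -> [(1, 1), (1, 3), (1, 4), (1, 6), (2, 3), (2, 4)]
Unfold 2 (reflect across h@4): 12 holes -> [(1, 1), (1, 3), (1, 4), (1, 6), (2, 3), (2, 4), (5, 3), (5, 4), (6, 1), (6, 3), (6, 4), (6, 6)]
Unfold 3 (reflect across v@8): 24 holes -> [(1, 1), (1, 3), (1, 4), (1, 6), (1, 9), (1, 11), (1, 12), (1, 14), (2, 3), (2, 4), (2, 11), (2, 12), (5, 3), (5, 4), (5, 11), (5, 12), (6, 1), (6, 3), (6, 4), (6, 6), (6, 9), (6, 11), (6, 12), (6, 14)]
Unfold 4 (reflect across h@8): 48 holes -> [(1, 1), (1, 3), (1, 4), (1, 6), (1, 9), (1, 11), (1, 12), (1, 14), (2, 3), (2, 4), (2, 11), (2, 12), (5, 3), (5, 4), (5, 11), (5, 12), (6, 1), (6, 3), (6, 4), (6, 6), (6, 9), (6, 11), (6, 12), (6, 14), (9, 1), (9, 3), (9, 4), (9, 6), (9, 9), (9, 11), (9, 12), (9, 14), (10, 3), (10, 4), (10, 11), (10, 12), (13, 3), (13, 4), (13, 11), (13, 12), (14, 1), (14, 3), (14, 4), (14, 6), (14, 9), (14, 11), (14, 12), (14, 14)]

Answer: 48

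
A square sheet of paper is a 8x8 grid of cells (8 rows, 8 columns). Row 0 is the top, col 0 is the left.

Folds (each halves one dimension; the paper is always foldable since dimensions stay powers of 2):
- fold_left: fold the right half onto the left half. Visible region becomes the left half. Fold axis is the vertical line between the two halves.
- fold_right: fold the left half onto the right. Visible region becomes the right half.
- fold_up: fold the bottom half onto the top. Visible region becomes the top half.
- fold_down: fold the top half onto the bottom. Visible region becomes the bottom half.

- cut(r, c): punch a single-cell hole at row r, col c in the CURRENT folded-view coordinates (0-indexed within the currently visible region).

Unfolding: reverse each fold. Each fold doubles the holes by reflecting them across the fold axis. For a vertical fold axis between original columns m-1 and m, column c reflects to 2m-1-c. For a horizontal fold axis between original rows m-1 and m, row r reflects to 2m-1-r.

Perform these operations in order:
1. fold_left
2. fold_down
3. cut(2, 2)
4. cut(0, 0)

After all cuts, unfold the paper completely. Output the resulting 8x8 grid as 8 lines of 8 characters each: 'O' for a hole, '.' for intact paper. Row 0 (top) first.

Answer: ........
..O..O..
........
O......O
O......O
........
..O..O..
........

Derivation:
Op 1 fold_left: fold axis v@4; visible region now rows[0,8) x cols[0,4) = 8x4
Op 2 fold_down: fold axis h@4; visible region now rows[4,8) x cols[0,4) = 4x4
Op 3 cut(2, 2): punch at orig (6,2); cuts so far [(6, 2)]; region rows[4,8) x cols[0,4) = 4x4
Op 4 cut(0, 0): punch at orig (4,0); cuts so far [(4, 0), (6, 2)]; region rows[4,8) x cols[0,4) = 4x4
Unfold 1 (reflect across h@4): 4 holes -> [(1, 2), (3, 0), (4, 0), (6, 2)]
Unfold 2 (reflect across v@4): 8 holes -> [(1, 2), (1, 5), (3, 0), (3, 7), (4, 0), (4, 7), (6, 2), (6, 5)]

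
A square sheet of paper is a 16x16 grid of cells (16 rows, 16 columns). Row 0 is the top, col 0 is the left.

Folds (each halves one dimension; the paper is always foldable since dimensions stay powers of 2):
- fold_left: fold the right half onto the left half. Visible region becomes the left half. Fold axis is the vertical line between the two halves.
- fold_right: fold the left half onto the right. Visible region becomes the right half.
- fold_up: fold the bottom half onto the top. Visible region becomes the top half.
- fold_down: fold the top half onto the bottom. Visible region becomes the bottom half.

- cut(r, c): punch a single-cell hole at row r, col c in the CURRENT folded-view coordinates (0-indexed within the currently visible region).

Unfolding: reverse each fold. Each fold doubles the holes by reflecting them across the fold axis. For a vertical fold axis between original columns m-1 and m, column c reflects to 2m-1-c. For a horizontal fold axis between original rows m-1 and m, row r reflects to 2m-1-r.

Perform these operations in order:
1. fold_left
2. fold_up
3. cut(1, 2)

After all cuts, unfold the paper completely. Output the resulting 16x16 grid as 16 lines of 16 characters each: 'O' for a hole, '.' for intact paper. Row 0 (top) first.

Op 1 fold_left: fold axis v@8; visible region now rows[0,16) x cols[0,8) = 16x8
Op 2 fold_up: fold axis h@8; visible region now rows[0,8) x cols[0,8) = 8x8
Op 3 cut(1, 2): punch at orig (1,2); cuts so far [(1, 2)]; region rows[0,8) x cols[0,8) = 8x8
Unfold 1 (reflect across h@8): 2 holes -> [(1, 2), (14, 2)]
Unfold 2 (reflect across v@8): 4 holes -> [(1, 2), (1, 13), (14, 2), (14, 13)]

Answer: ................
..O..........O..
................
................
................
................
................
................
................
................
................
................
................
................
..O..........O..
................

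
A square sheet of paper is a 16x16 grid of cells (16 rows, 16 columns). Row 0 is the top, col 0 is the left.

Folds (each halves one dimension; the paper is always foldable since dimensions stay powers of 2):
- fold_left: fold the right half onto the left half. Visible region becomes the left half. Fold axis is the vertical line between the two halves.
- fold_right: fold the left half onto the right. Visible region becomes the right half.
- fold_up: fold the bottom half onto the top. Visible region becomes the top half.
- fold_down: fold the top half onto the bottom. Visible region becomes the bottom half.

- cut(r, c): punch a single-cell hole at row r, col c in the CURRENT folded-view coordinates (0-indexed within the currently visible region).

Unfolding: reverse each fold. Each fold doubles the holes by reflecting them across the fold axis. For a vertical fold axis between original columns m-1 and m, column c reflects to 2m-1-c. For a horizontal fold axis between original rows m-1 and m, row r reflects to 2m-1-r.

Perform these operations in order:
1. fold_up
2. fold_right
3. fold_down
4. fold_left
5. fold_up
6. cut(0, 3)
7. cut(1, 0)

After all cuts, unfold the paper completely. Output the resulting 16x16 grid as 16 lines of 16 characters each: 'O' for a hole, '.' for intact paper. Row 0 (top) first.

Op 1 fold_up: fold axis h@8; visible region now rows[0,8) x cols[0,16) = 8x16
Op 2 fold_right: fold axis v@8; visible region now rows[0,8) x cols[8,16) = 8x8
Op 3 fold_down: fold axis h@4; visible region now rows[4,8) x cols[8,16) = 4x8
Op 4 fold_left: fold axis v@12; visible region now rows[4,8) x cols[8,12) = 4x4
Op 5 fold_up: fold axis h@6; visible region now rows[4,6) x cols[8,12) = 2x4
Op 6 cut(0, 3): punch at orig (4,11); cuts so far [(4, 11)]; region rows[4,6) x cols[8,12) = 2x4
Op 7 cut(1, 0): punch at orig (5,8); cuts so far [(4, 11), (5, 8)]; region rows[4,6) x cols[8,12) = 2x4
Unfold 1 (reflect across h@6): 4 holes -> [(4, 11), (5, 8), (6, 8), (7, 11)]
Unfold 2 (reflect across v@12): 8 holes -> [(4, 11), (4, 12), (5, 8), (5, 15), (6, 8), (6, 15), (7, 11), (7, 12)]
Unfold 3 (reflect across h@4): 16 holes -> [(0, 11), (0, 12), (1, 8), (1, 15), (2, 8), (2, 15), (3, 11), (3, 12), (4, 11), (4, 12), (5, 8), (5, 15), (6, 8), (6, 15), (7, 11), (7, 12)]
Unfold 4 (reflect across v@8): 32 holes -> [(0, 3), (0, 4), (0, 11), (0, 12), (1, 0), (1, 7), (1, 8), (1, 15), (2, 0), (2, 7), (2, 8), (2, 15), (3, 3), (3, 4), (3, 11), (3, 12), (4, 3), (4, 4), (4, 11), (4, 12), (5, 0), (5, 7), (5, 8), (5, 15), (6, 0), (6, 7), (6, 8), (6, 15), (7, 3), (7, 4), (7, 11), (7, 12)]
Unfold 5 (reflect across h@8): 64 holes -> [(0, 3), (0, 4), (0, 11), (0, 12), (1, 0), (1, 7), (1, 8), (1, 15), (2, 0), (2, 7), (2, 8), (2, 15), (3, 3), (3, 4), (3, 11), (3, 12), (4, 3), (4, 4), (4, 11), (4, 12), (5, 0), (5, 7), (5, 8), (5, 15), (6, 0), (6, 7), (6, 8), (6, 15), (7, 3), (7, 4), (7, 11), (7, 12), (8, 3), (8, 4), (8, 11), (8, 12), (9, 0), (9, 7), (9, 8), (9, 15), (10, 0), (10, 7), (10, 8), (10, 15), (11, 3), (11, 4), (11, 11), (11, 12), (12, 3), (12, 4), (12, 11), (12, 12), (13, 0), (13, 7), (13, 8), (13, 15), (14, 0), (14, 7), (14, 8), (14, 15), (15, 3), (15, 4), (15, 11), (15, 12)]

Answer: ...OO......OO...
O......OO......O
O......OO......O
...OO......OO...
...OO......OO...
O......OO......O
O......OO......O
...OO......OO...
...OO......OO...
O......OO......O
O......OO......O
...OO......OO...
...OO......OO...
O......OO......O
O......OO......O
...OO......OO...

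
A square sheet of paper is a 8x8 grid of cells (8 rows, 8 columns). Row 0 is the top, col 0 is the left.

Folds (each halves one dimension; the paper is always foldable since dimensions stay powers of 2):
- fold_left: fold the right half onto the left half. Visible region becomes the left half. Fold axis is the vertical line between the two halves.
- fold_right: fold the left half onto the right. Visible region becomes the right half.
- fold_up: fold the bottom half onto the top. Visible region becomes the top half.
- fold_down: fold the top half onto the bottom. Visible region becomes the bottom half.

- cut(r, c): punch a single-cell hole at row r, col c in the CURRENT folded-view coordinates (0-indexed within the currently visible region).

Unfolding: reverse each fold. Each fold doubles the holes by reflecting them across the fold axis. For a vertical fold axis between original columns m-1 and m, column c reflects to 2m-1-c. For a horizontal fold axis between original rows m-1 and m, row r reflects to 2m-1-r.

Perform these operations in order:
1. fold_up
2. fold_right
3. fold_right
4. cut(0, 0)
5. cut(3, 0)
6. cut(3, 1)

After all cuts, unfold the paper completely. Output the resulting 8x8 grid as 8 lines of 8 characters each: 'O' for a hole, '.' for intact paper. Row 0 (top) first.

Op 1 fold_up: fold axis h@4; visible region now rows[0,4) x cols[0,8) = 4x8
Op 2 fold_right: fold axis v@4; visible region now rows[0,4) x cols[4,8) = 4x4
Op 3 fold_right: fold axis v@6; visible region now rows[0,4) x cols[6,8) = 4x2
Op 4 cut(0, 0): punch at orig (0,6); cuts so far [(0, 6)]; region rows[0,4) x cols[6,8) = 4x2
Op 5 cut(3, 0): punch at orig (3,6); cuts so far [(0, 6), (3, 6)]; region rows[0,4) x cols[6,8) = 4x2
Op 6 cut(3, 1): punch at orig (3,7); cuts so far [(0, 6), (3, 6), (3, 7)]; region rows[0,4) x cols[6,8) = 4x2
Unfold 1 (reflect across v@6): 6 holes -> [(0, 5), (0, 6), (3, 4), (3, 5), (3, 6), (3, 7)]
Unfold 2 (reflect across v@4): 12 holes -> [(0, 1), (0, 2), (0, 5), (0, 6), (3, 0), (3, 1), (3, 2), (3, 3), (3, 4), (3, 5), (3, 6), (3, 7)]
Unfold 3 (reflect across h@4): 24 holes -> [(0, 1), (0, 2), (0, 5), (0, 6), (3, 0), (3, 1), (3, 2), (3, 3), (3, 4), (3, 5), (3, 6), (3, 7), (4, 0), (4, 1), (4, 2), (4, 3), (4, 4), (4, 5), (4, 6), (4, 7), (7, 1), (7, 2), (7, 5), (7, 6)]

Answer: .OO..OO.
........
........
OOOOOOOO
OOOOOOOO
........
........
.OO..OO.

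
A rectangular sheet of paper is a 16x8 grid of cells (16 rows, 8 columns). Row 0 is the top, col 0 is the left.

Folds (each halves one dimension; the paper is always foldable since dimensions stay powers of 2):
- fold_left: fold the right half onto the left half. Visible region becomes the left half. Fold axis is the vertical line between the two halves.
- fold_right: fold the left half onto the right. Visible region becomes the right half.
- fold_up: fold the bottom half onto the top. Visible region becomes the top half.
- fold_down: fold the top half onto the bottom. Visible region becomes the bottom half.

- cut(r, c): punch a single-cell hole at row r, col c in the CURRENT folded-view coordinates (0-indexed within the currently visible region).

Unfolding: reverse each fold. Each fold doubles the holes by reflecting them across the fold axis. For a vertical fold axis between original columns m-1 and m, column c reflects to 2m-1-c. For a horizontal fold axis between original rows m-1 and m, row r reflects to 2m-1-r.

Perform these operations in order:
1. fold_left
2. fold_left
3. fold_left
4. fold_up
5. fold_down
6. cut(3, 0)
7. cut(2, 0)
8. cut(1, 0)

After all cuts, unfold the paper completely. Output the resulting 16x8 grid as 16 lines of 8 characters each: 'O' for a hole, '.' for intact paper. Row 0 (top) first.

Op 1 fold_left: fold axis v@4; visible region now rows[0,16) x cols[0,4) = 16x4
Op 2 fold_left: fold axis v@2; visible region now rows[0,16) x cols[0,2) = 16x2
Op 3 fold_left: fold axis v@1; visible region now rows[0,16) x cols[0,1) = 16x1
Op 4 fold_up: fold axis h@8; visible region now rows[0,8) x cols[0,1) = 8x1
Op 5 fold_down: fold axis h@4; visible region now rows[4,8) x cols[0,1) = 4x1
Op 6 cut(3, 0): punch at orig (7,0); cuts so far [(7, 0)]; region rows[4,8) x cols[0,1) = 4x1
Op 7 cut(2, 0): punch at orig (6,0); cuts so far [(6, 0), (7, 0)]; region rows[4,8) x cols[0,1) = 4x1
Op 8 cut(1, 0): punch at orig (5,0); cuts so far [(5, 0), (6, 0), (7, 0)]; region rows[4,8) x cols[0,1) = 4x1
Unfold 1 (reflect across h@4): 6 holes -> [(0, 0), (1, 0), (2, 0), (5, 0), (6, 0), (7, 0)]
Unfold 2 (reflect across h@8): 12 holes -> [(0, 0), (1, 0), (2, 0), (5, 0), (6, 0), (7, 0), (8, 0), (9, 0), (10, 0), (13, 0), (14, 0), (15, 0)]
Unfold 3 (reflect across v@1): 24 holes -> [(0, 0), (0, 1), (1, 0), (1, 1), (2, 0), (2, 1), (5, 0), (5, 1), (6, 0), (6, 1), (7, 0), (7, 1), (8, 0), (8, 1), (9, 0), (9, 1), (10, 0), (10, 1), (13, 0), (13, 1), (14, 0), (14, 1), (15, 0), (15, 1)]
Unfold 4 (reflect across v@2): 48 holes -> [(0, 0), (0, 1), (0, 2), (0, 3), (1, 0), (1, 1), (1, 2), (1, 3), (2, 0), (2, 1), (2, 2), (2, 3), (5, 0), (5, 1), (5, 2), (5, 3), (6, 0), (6, 1), (6, 2), (6, 3), (7, 0), (7, 1), (7, 2), (7, 3), (8, 0), (8, 1), (8, 2), (8, 3), (9, 0), (9, 1), (9, 2), (9, 3), (10, 0), (10, 1), (10, 2), (10, 3), (13, 0), (13, 1), (13, 2), (13, 3), (14, 0), (14, 1), (14, 2), (14, 3), (15, 0), (15, 1), (15, 2), (15, 3)]
Unfold 5 (reflect across v@4): 96 holes -> [(0, 0), (0, 1), (0, 2), (0, 3), (0, 4), (0, 5), (0, 6), (0, 7), (1, 0), (1, 1), (1, 2), (1, 3), (1, 4), (1, 5), (1, 6), (1, 7), (2, 0), (2, 1), (2, 2), (2, 3), (2, 4), (2, 5), (2, 6), (2, 7), (5, 0), (5, 1), (5, 2), (5, 3), (5, 4), (5, 5), (5, 6), (5, 7), (6, 0), (6, 1), (6, 2), (6, 3), (6, 4), (6, 5), (6, 6), (6, 7), (7, 0), (7, 1), (7, 2), (7, 3), (7, 4), (7, 5), (7, 6), (7, 7), (8, 0), (8, 1), (8, 2), (8, 3), (8, 4), (8, 5), (8, 6), (8, 7), (9, 0), (9, 1), (9, 2), (9, 3), (9, 4), (9, 5), (9, 6), (9, 7), (10, 0), (10, 1), (10, 2), (10, 3), (10, 4), (10, 5), (10, 6), (10, 7), (13, 0), (13, 1), (13, 2), (13, 3), (13, 4), (13, 5), (13, 6), (13, 7), (14, 0), (14, 1), (14, 2), (14, 3), (14, 4), (14, 5), (14, 6), (14, 7), (15, 0), (15, 1), (15, 2), (15, 3), (15, 4), (15, 5), (15, 6), (15, 7)]

Answer: OOOOOOOO
OOOOOOOO
OOOOOOOO
........
........
OOOOOOOO
OOOOOOOO
OOOOOOOO
OOOOOOOO
OOOOOOOO
OOOOOOOO
........
........
OOOOOOOO
OOOOOOOO
OOOOOOOO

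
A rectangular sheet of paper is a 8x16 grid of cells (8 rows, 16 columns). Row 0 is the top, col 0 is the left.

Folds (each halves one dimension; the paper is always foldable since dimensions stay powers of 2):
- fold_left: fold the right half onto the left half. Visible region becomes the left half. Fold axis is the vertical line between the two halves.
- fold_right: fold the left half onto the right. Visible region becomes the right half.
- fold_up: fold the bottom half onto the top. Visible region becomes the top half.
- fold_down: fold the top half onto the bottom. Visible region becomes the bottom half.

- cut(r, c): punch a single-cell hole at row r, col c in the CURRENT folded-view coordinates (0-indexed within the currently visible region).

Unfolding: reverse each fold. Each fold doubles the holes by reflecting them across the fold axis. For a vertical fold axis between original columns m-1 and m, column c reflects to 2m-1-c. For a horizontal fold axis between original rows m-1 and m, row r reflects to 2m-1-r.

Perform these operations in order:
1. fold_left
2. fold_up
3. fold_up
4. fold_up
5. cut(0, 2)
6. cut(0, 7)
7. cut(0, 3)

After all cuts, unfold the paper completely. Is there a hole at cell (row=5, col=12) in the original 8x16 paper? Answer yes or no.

Answer: yes

Derivation:
Op 1 fold_left: fold axis v@8; visible region now rows[0,8) x cols[0,8) = 8x8
Op 2 fold_up: fold axis h@4; visible region now rows[0,4) x cols[0,8) = 4x8
Op 3 fold_up: fold axis h@2; visible region now rows[0,2) x cols[0,8) = 2x8
Op 4 fold_up: fold axis h@1; visible region now rows[0,1) x cols[0,8) = 1x8
Op 5 cut(0, 2): punch at orig (0,2); cuts so far [(0, 2)]; region rows[0,1) x cols[0,8) = 1x8
Op 6 cut(0, 7): punch at orig (0,7); cuts so far [(0, 2), (0, 7)]; region rows[0,1) x cols[0,8) = 1x8
Op 7 cut(0, 3): punch at orig (0,3); cuts so far [(0, 2), (0, 3), (0, 7)]; region rows[0,1) x cols[0,8) = 1x8
Unfold 1 (reflect across h@1): 6 holes -> [(0, 2), (0, 3), (0, 7), (1, 2), (1, 3), (1, 7)]
Unfold 2 (reflect across h@2): 12 holes -> [(0, 2), (0, 3), (0, 7), (1, 2), (1, 3), (1, 7), (2, 2), (2, 3), (2, 7), (3, 2), (3, 3), (3, 7)]
Unfold 3 (reflect across h@4): 24 holes -> [(0, 2), (0, 3), (0, 7), (1, 2), (1, 3), (1, 7), (2, 2), (2, 3), (2, 7), (3, 2), (3, 3), (3, 7), (4, 2), (4, 3), (4, 7), (5, 2), (5, 3), (5, 7), (6, 2), (6, 3), (6, 7), (7, 2), (7, 3), (7, 7)]
Unfold 4 (reflect across v@8): 48 holes -> [(0, 2), (0, 3), (0, 7), (0, 8), (0, 12), (0, 13), (1, 2), (1, 3), (1, 7), (1, 8), (1, 12), (1, 13), (2, 2), (2, 3), (2, 7), (2, 8), (2, 12), (2, 13), (3, 2), (3, 3), (3, 7), (3, 8), (3, 12), (3, 13), (4, 2), (4, 3), (4, 7), (4, 8), (4, 12), (4, 13), (5, 2), (5, 3), (5, 7), (5, 8), (5, 12), (5, 13), (6, 2), (6, 3), (6, 7), (6, 8), (6, 12), (6, 13), (7, 2), (7, 3), (7, 7), (7, 8), (7, 12), (7, 13)]
Holes: [(0, 2), (0, 3), (0, 7), (0, 8), (0, 12), (0, 13), (1, 2), (1, 3), (1, 7), (1, 8), (1, 12), (1, 13), (2, 2), (2, 3), (2, 7), (2, 8), (2, 12), (2, 13), (3, 2), (3, 3), (3, 7), (3, 8), (3, 12), (3, 13), (4, 2), (4, 3), (4, 7), (4, 8), (4, 12), (4, 13), (5, 2), (5, 3), (5, 7), (5, 8), (5, 12), (5, 13), (6, 2), (6, 3), (6, 7), (6, 8), (6, 12), (6, 13), (7, 2), (7, 3), (7, 7), (7, 8), (7, 12), (7, 13)]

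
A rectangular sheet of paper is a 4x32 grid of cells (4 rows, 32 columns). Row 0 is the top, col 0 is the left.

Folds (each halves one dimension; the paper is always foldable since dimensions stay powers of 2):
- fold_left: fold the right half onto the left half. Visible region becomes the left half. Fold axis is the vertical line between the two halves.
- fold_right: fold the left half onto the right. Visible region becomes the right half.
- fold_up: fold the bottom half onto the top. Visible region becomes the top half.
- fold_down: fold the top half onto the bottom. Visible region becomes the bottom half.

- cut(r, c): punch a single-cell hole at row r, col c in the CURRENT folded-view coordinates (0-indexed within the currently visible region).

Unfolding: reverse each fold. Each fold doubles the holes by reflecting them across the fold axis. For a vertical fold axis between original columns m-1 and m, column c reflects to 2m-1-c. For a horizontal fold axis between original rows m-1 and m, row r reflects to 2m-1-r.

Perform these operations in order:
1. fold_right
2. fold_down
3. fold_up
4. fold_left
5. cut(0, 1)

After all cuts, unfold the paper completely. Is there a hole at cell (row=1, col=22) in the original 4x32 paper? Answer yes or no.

Answer: no

Derivation:
Op 1 fold_right: fold axis v@16; visible region now rows[0,4) x cols[16,32) = 4x16
Op 2 fold_down: fold axis h@2; visible region now rows[2,4) x cols[16,32) = 2x16
Op 3 fold_up: fold axis h@3; visible region now rows[2,3) x cols[16,32) = 1x16
Op 4 fold_left: fold axis v@24; visible region now rows[2,3) x cols[16,24) = 1x8
Op 5 cut(0, 1): punch at orig (2,17); cuts so far [(2, 17)]; region rows[2,3) x cols[16,24) = 1x8
Unfold 1 (reflect across v@24): 2 holes -> [(2, 17), (2, 30)]
Unfold 2 (reflect across h@3): 4 holes -> [(2, 17), (2, 30), (3, 17), (3, 30)]
Unfold 3 (reflect across h@2): 8 holes -> [(0, 17), (0, 30), (1, 17), (1, 30), (2, 17), (2, 30), (3, 17), (3, 30)]
Unfold 4 (reflect across v@16): 16 holes -> [(0, 1), (0, 14), (0, 17), (0, 30), (1, 1), (1, 14), (1, 17), (1, 30), (2, 1), (2, 14), (2, 17), (2, 30), (3, 1), (3, 14), (3, 17), (3, 30)]
Holes: [(0, 1), (0, 14), (0, 17), (0, 30), (1, 1), (1, 14), (1, 17), (1, 30), (2, 1), (2, 14), (2, 17), (2, 30), (3, 1), (3, 14), (3, 17), (3, 30)]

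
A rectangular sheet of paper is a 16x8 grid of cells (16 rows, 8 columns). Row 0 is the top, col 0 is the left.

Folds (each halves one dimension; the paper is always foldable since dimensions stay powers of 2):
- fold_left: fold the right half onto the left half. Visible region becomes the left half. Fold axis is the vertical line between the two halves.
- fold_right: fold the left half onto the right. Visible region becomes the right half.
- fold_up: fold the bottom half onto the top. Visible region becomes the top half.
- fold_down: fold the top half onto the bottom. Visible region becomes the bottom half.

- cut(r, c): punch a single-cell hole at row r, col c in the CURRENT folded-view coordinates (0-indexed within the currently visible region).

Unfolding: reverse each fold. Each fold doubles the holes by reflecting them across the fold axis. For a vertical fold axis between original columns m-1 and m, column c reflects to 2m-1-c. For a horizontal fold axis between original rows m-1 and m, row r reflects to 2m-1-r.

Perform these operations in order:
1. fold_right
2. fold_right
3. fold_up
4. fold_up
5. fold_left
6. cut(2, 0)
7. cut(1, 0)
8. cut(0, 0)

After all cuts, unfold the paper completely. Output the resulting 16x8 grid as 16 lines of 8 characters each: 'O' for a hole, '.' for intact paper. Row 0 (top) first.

Op 1 fold_right: fold axis v@4; visible region now rows[0,16) x cols[4,8) = 16x4
Op 2 fold_right: fold axis v@6; visible region now rows[0,16) x cols[6,8) = 16x2
Op 3 fold_up: fold axis h@8; visible region now rows[0,8) x cols[6,8) = 8x2
Op 4 fold_up: fold axis h@4; visible region now rows[0,4) x cols[6,8) = 4x2
Op 5 fold_left: fold axis v@7; visible region now rows[0,4) x cols[6,7) = 4x1
Op 6 cut(2, 0): punch at orig (2,6); cuts so far [(2, 6)]; region rows[0,4) x cols[6,7) = 4x1
Op 7 cut(1, 0): punch at orig (1,6); cuts so far [(1, 6), (2, 6)]; region rows[0,4) x cols[6,7) = 4x1
Op 8 cut(0, 0): punch at orig (0,6); cuts so far [(0, 6), (1, 6), (2, 6)]; region rows[0,4) x cols[6,7) = 4x1
Unfold 1 (reflect across v@7): 6 holes -> [(0, 6), (0, 7), (1, 6), (1, 7), (2, 6), (2, 7)]
Unfold 2 (reflect across h@4): 12 holes -> [(0, 6), (0, 7), (1, 6), (1, 7), (2, 6), (2, 7), (5, 6), (5, 7), (6, 6), (6, 7), (7, 6), (7, 7)]
Unfold 3 (reflect across h@8): 24 holes -> [(0, 6), (0, 7), (1, 6), (1, 7), (2, 6), (2, 7), (5, 6), (5, 7), (6, 6), (6, 7), (7, 6), (7, 7), (8, 6), (8, 7), (9, 6), (9, 7), (10, 6), (10, 7), (13, 6), (13, 7), (14, 6), (14, 7), (15, 6), (15, 7)]
Unfold 4 (reflect across v@6): 48 holes -> [(0, 4), (0, 5), (0, 6), (0, 7), (1, 4), (1, 5), (1, 6), (1, 7), (2, 4), (2, 5), (2, 6), (2, 7), (5, 4), (5, 5), (5, 6), (5, 7), (6, 4), (6, 5), (6, 6), (6, 7), (7, 4), (7, 5), (7, 6), (7, 7), (8, 4), (8, 5), (8, 6), (8, 7), (9, 4), (9, 5), (9, 6), (9, 7), (10, 4), (10, 5), (10, 6), (10, 7), (13, 4), (13, 5), (13, 6), (13, 7), (14, 4), (14, 5), (14, 6), (14, 7), (15, 4), (15, 5), (15, 6), (15, 7)]
Unfold 5 (reflect across v@4): 96 holes -> [(0, 0), (0, 1), (0, 2), (0, 3), (0, 4), (0, 5), (0, 6), (0, 7), (1, 0), (1, 1), (1, 2), (1, 3), (1, 4), (1, 5), (1, 6), (1, 7), (2, 0), (2, 1), (2, 2), (2, 3), (2, 4), (2, 5), (2, 6), (2, 7), (5, 0), (5, 1), (5, 2), (5, 3), (5, 4), (5, 5), (5, 6), (5, 7), (6, 0), (6, 1), (6, 2), (6, 3), (6, 4), (6, 5), (6, 6), (6, 7), (7, 0), (7, 1), (7, 2), (7, 3), (7, 4), (7, 5), (7, 6), (7, 7), (8, 0), (8, 1), (8, 2), (8, 3), (8, 4), (8, 5), (8, 6), (8, 7), (9, 0), (9, 1), (9, 2), (9, 3), (9, 4), (9, 5), (9, 6), (9, 7), (10, 0), (10, 1), (10, 2), (10, 3), (10, 4), (10, 5), (10, 6), (10, 7), (13, 0), (13, 1), (13, 2), (13, 3), (13, 4), (13, 5), (13, 6), (13, 7), (14, 0), (14, 1), (14, 2), (14, 3), (14, 4), (14, 5), (14, 6), (14, 7), (15, 0), (15, 1), (15, 2), (15, 3), (15, 4), (15, 5), (15, 6), (15, 7)]

Answer: OOOOOOOO
OOOOOOOO
OOOOOOOO
........
........
OOOOOOOO
OOOOOOOO
OOOOOOOO
OOOOOOOO
OOOOOOOO
OOOOOOOO
........
........
OOOOOOOO
OOOOOOOO
OOOOOOOO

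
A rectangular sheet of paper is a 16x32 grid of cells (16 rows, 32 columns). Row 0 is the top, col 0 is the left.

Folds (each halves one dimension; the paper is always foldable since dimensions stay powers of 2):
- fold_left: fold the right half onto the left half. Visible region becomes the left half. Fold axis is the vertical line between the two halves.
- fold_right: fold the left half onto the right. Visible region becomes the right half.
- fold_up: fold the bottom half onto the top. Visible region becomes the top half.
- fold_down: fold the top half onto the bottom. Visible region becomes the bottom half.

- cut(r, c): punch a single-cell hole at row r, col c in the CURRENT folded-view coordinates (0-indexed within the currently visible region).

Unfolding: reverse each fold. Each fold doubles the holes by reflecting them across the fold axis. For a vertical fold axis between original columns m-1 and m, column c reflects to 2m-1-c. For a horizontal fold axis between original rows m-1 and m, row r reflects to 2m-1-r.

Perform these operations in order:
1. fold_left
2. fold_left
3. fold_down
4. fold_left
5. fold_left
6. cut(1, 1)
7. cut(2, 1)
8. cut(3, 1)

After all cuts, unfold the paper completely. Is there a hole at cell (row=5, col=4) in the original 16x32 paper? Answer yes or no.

Op 1 fold_left: fold axis v@16; visible region now rows[0,16) x cols[0,16) = 16x16
Op 2 fold_left: fold axis v@8; visible region now rows[0,16) x cols[0,8) = 16x8
Op 3 fold_down: fold axis h@8; visible region now rows[8,16) x cols[0,8) = 8x8
Op 4 fold_left: fold axis v@4; visible region now rows[8,16) x cols[0,4) = 8x4
Op 5 fold_left: fold axis v@2; visible region now rows[8,16) x cols[0,2) = 8x2
Op 6 cut(1, 1): punch at orig (9,1); cuts so far [(9, 1)]; region rows[8,16) x cols[0,2) = 8x2
Op 7 cut(2, 1): punch at orig (10,1); cuts so far [(9, 1), (10, 1)]; region rows[8,16) x cols[0,2) = 8x2
Op 8 cut(3, 1): punch at orig (11,1); cuts so far [(9, 1), (10, 1), (11, 1)]; region rows[8,16) x cols[0,2) = 8x2
Unfold 1 (reflect across v@2): 6 holes -> [(9, 1), (9, 2), (10, 1), (10, 2), (11, 1), (11, 2)]
Unfold 2 (reflect across v@4): 12 holes -> [(9, 1), (9, 2), (9, 5), (9, 6), (10, 1), (10, 2), (10, 5), (10, 6), (11, 1), (11, 2), (11, 5), (11, 6)]
Unfold 3 (reflect across h@8): 24 holes -> [(4, 1), (4, 2), (4, 5), (4, 6), (5, 1), (5, 2), (5, 5), (5, 6), (6, 1), (6, 2), (6, 5), (6, 6), (9, 1), (9, 2), (9, 5), (9, 6), (10, 1), (10, 2), (10, 5), (10, 6), (11, 1), (11, 2), (11, 5), (11, 6)]
Unfold 4 (reflect across v@8): 48 holes -> [(4, 1), (4, 2), (4, 5), (4, 6), (4, 9), (4, 10), (4, 13), (4, 14), (5, 1), (5, 2), (5, 5), (5, 6), (5, 9), (5, 10), (5, 13), (5, 14), (6, 1), (6, 2), (6, 5), (6, 6), (6, 9), (6, 10), (6, 13), (6, 14), (9, 1), (9, 2), (9, 5), (9, 6), (9, 9), (9, 10), (9, 13), (9, 14), (10, 1), (10, 2), (10, 5), (10, 6), (10, 9), (10, 10), (10, 13), (10, 14), (11, 1), (11, 2), (11, 5), (11, 6), (11, 9), (11, 10), (11, 13), (11, 14)]
Unfold 5 (reflect across v@16): 96 holes -> [(4, 1), (4, 2), (4, 5), (4, 6), (4, 9), (4, 10), (4, 13), (4, 14), (4, 17), (4, 18), (4, 21), (4, 22), (4, 25), (4, 26), (4, 29), (4, 30), (5, 1), (5, 2), (5, 5), (5, 6), (5, 9), (5, 10), (5, 13), (5, 14), (5, 17), (5, 18), (5, 21), (5, 22), (5, 25), (5, 26), (5, 29), (5, 30), (6, 1), (6, 2), (6, 5), (6, 6), (6, 9), (6, 10), (6, 13), (6, 14), (6, 17), (6, 18), (6, 21), (6, 22), (6, 25), (6, 26), (6, 29), (6, 30), (9, 1), (9, 2), (9, 5), (9, 6), (9, 9), (9, 10), (9, 13), (9, 14), (9, 17), (9, 18), (9, 21), (9, 22), (9, 25), (9, 26), (9, 29), (9, 30), (10, 1), (10, 2), (10, 5), (10, 6), (10, 9), (10, 10), (10, 13), (10, 14), (10, 17), (10, 18), (10, 21), (10, 22), (10, 25), (10, 26), (10, 29), (10, 30), (11, 1), (11, 2), (11, 5), (11, 6), (11, 9), (11, 10), (11, 13), (11, 14), (11, 17), (11, 18), (11, 21), (11, 22), (11, 25), (11, 26), (11, 29), (11, 30)]
Holes: [(4, 1), (4, 2), (4, 5), (4, 6), (4, 9), (4, 10), (4, 13), (4, 14), (4, 17), (4, 18), (4, 21), (4, 22), (4, 25), (4, 26), (4, 29), (4, 30), (5, 1), (5, 2), (5, 5), (5, 6), (5, 9), (5, 10), (5, 13), (5, 14), (5, 17), (5, 18), (5, 21), (5, 22), (5, 25), (5, 26), (5, 29), (5, 30), (6, 1), (6, 2), (6, 5), (6, 6), (6, 9), (6, 10), (6, 13), (6, 14), (6, 17), (6, 18), (6, 21), (6, 22), (6, 25), (6, 26), (6, 29), (6, 30), (9, 1), (9, 2), (9, 5), (9, 6), (9, 9), (9, 10), (9, 13), (9, 14), (9, 17), (9, 18), (9, 21), (9, 22), (9, 25), (9, 26), (9, 29), (9, 30), (10, 1), (10, 2), (10, 5), (10, 6), (10, 9), (10, 10), (10, 13), (10, 14), (10, 17), (10, 18), (10, 21), (10, 22), (10, 25), (10, 26), (10, 29), (10, 30), (11, 1), (11, 2), (11, 5), (11, 6), (11, 9), (11, 10), (11, 13), (11, 14), (11, 17), (11, 18), (11, 21), (11, 22), (11, 25), (11, 26), (11, 29), (11, 30)]

Answer: no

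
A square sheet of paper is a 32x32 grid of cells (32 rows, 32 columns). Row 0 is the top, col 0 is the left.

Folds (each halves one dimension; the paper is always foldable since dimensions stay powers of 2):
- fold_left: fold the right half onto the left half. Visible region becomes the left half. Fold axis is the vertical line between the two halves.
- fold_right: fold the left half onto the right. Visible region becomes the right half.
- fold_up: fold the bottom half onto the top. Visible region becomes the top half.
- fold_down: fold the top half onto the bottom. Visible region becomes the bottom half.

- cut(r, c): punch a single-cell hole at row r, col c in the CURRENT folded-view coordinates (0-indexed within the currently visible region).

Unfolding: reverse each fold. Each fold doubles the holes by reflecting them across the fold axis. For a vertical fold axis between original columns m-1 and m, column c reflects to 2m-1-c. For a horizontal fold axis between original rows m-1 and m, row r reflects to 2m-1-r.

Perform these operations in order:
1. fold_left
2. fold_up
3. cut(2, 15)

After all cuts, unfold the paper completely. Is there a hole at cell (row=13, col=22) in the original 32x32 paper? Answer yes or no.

Op 1 fold_left: fold axis v@16; visible region now rows[0,32) x cols[0,16) = 32x16
Op 2 fold_up: fold axis h@16; visible region now rows[0,16) x cols[0,16) = 16x16
Op 3 cut(2, 15): punch at orig (2,15); cuts so far [(2, 15)]; region rows[0,16) x cols[0,16) = 16x16
Unfold 1 (reflect across h@16): 2 holes -> [(2, 15), (29, 15)]
Unfold 2 (reflect across v@16): 4 holes -> [(2, 15), (2, 16), (29, 15), (29, 16)]
Holes: [(2, 15), (2, 16), (29, 15), (29, 16)]

Answer: no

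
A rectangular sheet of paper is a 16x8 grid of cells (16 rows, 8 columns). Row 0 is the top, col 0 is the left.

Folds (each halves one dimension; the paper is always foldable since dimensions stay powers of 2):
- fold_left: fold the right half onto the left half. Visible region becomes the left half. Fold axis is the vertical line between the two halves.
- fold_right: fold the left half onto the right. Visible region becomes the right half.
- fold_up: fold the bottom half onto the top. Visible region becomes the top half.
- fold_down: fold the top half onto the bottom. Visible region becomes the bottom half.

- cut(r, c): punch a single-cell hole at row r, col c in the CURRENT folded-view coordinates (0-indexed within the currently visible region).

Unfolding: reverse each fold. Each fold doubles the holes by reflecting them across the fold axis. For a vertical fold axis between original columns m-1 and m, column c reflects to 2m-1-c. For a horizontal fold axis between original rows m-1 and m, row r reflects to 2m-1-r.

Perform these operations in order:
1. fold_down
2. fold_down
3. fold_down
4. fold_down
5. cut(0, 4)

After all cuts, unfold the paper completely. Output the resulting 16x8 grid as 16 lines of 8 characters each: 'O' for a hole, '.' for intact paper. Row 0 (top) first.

Op 1 fold_down: fold axis h@8; visible region now rows[8,16) x cols[0,8) = 8x8
Op 2 fold_down: fold axis h@12; visible region now rows[12,16) x cols[0,8) = 4x8
Op 3 fold_down: fold axis h@14; visible region now rows[14,16) x cols[0,8) = 2x8
Op 4 fold_down: fold axis h@15; visible region now rows[15,16) x cols[0,8) = 1x8
Op 5 cut(0, 4): punch at orig (15,4); cuts so far [(15, 4)]; region rows[15,16) x cols[0,8) = 1x8
Unfold 1 (reflect across h@15): 2 holes -> [(14, 4), (15, 4)]
Unfold 2 (reflect across h@14): 4 holes -> [(12, 4), (13, 4), (14, 4), (15, 4)]
Unfold 3 (reflect across h@12): 8 holes -> [(8, 4), (9, 4), (10, 4), (11, 4), (12, 4), (13, 4), (14, 4), (15, 4)]
Unfold 4 (reflect across h@8): 16 holes -> [(0, 4), (1, 4), (2, 4), (3, 4), (4, 4), (5, 4), (6, 4), (7, 4), (8, 4), (9, 4), (10, 4), (11, 4), (12, 4), (13, 4), (14, 4), (15, 4)]

Answer: ....O...
....O...
....O...
....O...
....O...
....O...
....O...
....O...
....O...
....O...
....O...
....O...
....O...
....O...
....O...
....O...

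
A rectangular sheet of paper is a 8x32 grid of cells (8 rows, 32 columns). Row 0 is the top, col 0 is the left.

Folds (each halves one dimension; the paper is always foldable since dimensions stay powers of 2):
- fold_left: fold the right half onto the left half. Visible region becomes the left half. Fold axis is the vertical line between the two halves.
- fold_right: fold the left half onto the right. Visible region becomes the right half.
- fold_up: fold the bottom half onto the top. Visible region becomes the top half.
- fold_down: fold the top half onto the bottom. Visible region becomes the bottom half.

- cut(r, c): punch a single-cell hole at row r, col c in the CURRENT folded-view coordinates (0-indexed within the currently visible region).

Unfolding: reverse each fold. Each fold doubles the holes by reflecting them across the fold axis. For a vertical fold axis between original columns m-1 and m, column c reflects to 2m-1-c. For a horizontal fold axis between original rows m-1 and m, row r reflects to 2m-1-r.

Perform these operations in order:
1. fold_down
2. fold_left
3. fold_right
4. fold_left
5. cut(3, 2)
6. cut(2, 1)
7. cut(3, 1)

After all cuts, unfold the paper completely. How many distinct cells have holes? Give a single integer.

Answer: 48

Derivation:
Op 1 fold_down: fold axis h@4; visible region now rows[4,8) x cols[0,32) = 4x32
Op 2 fold_left: fold axis v@16; visible region now rows[4,8) x cols[0,16) = 4x16
Op 3 fold_right: fold axis v@8; visible region now rows[4,8) x cols[8,16) = 4x8
Op 4 fold_left: fold axis v@12; visible region now rows[4,8) x cols[8,12) = 4x4
Op 5 cut(3, 2): punch at orig (7,10); cuts so far [(7, 10)]; region rows[4,8) x cols[8,12) = 4x4
Op 6 cut(2, 1): punch at orig (6,9); cuts so far [(6, 9), (7, 10)]; region rows[4,8) x cols[8,12) = 4x4
Op 7 cut(3, 1): punch at orig (7,9); cuts so far [(6, 9), (7, 9), (7, 10)]; region rows[4,8) x cols[8,12) = 4x4
Unfold 1 (reflect across v@12): 6 holes -> [(6, 9), (6, 14), (7, 9), (7, 10), (7, 13), (7, 14)]
Unfold 2 (reflect across v@8): 12 holes -> [(6, 1), (6, 6), (6, 9), (6, 14), (7, 1), (7, 2), (7, 5), (7, 6), (7, 9), (7, 10), (7, 13), (7, 14)]
Unfold 3 (reflect across v@16): 24 holes -> [(6, 1), (6, 6), (6, 9), (6, 14), (6, 17), (6, 22), (6, 25), (6, 30), (7, 1), (7, 2), (7, 5), (7, 6), (7, 9), (7, 10), (7, 13), (7, 14), (7, 17), (7, 18), (7, 21), (7, 22), (7, 25), (7, 26), (7, 29), (7, 30)]
Unfold 4 (reflect across h@4): 48 holes -> [(0, 1), (0, 2), (0, 5), (0, 6), (0, 9), (0, 10), (0, 13), (0, 14), (0, 17), (0, 18), (0, 21), (0, 22), (0, 25), (0, 26), (0, 29), (0, 30), (1, 1), (1, 6), (1, 9), (1, 14), (1, 17), (1, 22), (1, 25), (1, 30), (6, 1), (6, 6), (6, 9), (6, 14), (6, 17), (6, 22), (6, 25), (6, 30), (7, 1), (7, 2), (7, 5), (7, 6), (7, 9), (7, 10), (7, 13), (7, 14), (7, 17), (7, 18), (7, 21), (7, 22), (7, 25), (7, 26), (7, 29), (7, 30)]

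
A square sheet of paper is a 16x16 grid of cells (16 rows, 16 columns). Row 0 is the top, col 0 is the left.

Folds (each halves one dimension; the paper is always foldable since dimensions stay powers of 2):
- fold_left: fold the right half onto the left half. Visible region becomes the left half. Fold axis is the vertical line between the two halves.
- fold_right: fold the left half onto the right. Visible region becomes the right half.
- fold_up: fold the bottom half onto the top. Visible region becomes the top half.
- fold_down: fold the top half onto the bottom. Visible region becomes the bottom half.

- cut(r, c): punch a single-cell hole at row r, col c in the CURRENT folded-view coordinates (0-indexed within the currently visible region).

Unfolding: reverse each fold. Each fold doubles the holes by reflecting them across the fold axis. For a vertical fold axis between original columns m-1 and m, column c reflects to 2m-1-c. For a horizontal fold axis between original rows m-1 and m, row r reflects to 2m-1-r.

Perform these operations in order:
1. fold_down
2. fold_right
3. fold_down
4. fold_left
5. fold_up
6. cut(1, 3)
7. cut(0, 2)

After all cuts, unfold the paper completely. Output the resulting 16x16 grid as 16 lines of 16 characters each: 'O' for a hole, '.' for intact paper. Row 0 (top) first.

Op 1 fold_down: fold axis h@8; visible region now rows[8,16) x cols[0,16) = 8x16
Op 2 fold_right: fold axis v@8; visible region now rows[8,16) x cols[8,16) = 8x8
Op 3 fold_down: fold axis h@12; visible region now rows[12,16) x cols[8,16) = 4x8
Op 4 fold_left: fold axis v@12; visible region now rows[12,16) x cols[8,12) = 4x4
Op 5 fold_up: fold axis h@14; visible region now rows[12,14) x cols[8,12) = 2x4
Op 6 cut(1, 3): punch at orig (13,11); cuts so far [(13, 11)]; region rows[12,14) x cols[8,12) = 2x4
Op 7 cut(0, 2): punch at orig (12,10); cuts so far [(12, 10), (13, 11)]; region rows[12,14) x cols[8,12) = 2x4
Unfold 1 (reflect across h@14): 4 holes -> [(12, 10), (13, 11), (14, 11), (15, 10)]
Unfold 2 (reflect across v@12): 8 holes -> [(12, 10), (12, 13), (13, 11), (13, 12), (14, 11), (14, 12), (15, 10), (15, 13)]
Unfold 3 (reflect across h@12): 16 holes -> [(8, 10), (8, 13), (9, 11), (9, 12), (10, 11), (10, 12), (11, 10), (11, 13), (12, 10), (12, 13), (13, 11), (13, 12), (14, 11), (14, 12), (15, 10), (15, 13)]
Unfold 4 (reflect across v@8): 32 holes -> [(8, 2), (8, 5), (8, 10), (8, 13), (9, 3), (9, 4), (9, 11), (9, 12), (10, 3), (10, 4), (10, 11), (10, 12), (11, 2), (11, 5), (11, 10), (11, 13), (12, 2), (12, 5), (12, 10), (12, 13), (13, 3), (13, 4), (13, 11), (13, 12), (14, 3), (14, 4), (14, 11), (14, 12), (15, 2), (15, 5), (15, 10), (15, 13)]
Unfold 5 (reflect across h@8): 64 holes -> [(0, 2), (0, 5), (0, 10), (0, 13), (1, 3), (1, 4), (1, 11), (1, 12), (2, 3), (2, 4), (2, 11), (2, 12), (3, 2), (3, 5), (3, 10), (3, 13), (4, 2), (4, 5), (4, 10), (4, 13), (5, 3), (5, 4), (5, 11), (5, 12), (6, 3), (6, 4), (6, 11), (6, 12), (7, 2), (7, 5), (7, 10), (7, 13), (8, 2), (8, 5), (8, 10), (8, 13), (9, 3), (9, 4), (9, 11), (9, 12), (10, 3), (10, 4), (10, 11), (10, 12), (11, 2), (11, 5), (11, 10), (11, 13), (12, 2), (12, 5), (12, 10), (12, 13), (13, 3), (13, 4), (13, 11), (13, 12), (14, 3), (14, 4), (14, 11), (14, 12), (15, 2), (15, 5), (15, 10), (15, 13)]

Answer: ..O..O....O..O..
...OO......OO...
...OO......OO...
..O..O....O..O..
..O..O....O..O..
...OO......OO...
...OO......OO...
..O..O....O..O..
..O..O....O..O..
...OO......OO...
...OO......OO...
..O..O....O..O..
..O..O....O..O..
...OO......OO...
...OO......OO...
..O..O....O..O..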